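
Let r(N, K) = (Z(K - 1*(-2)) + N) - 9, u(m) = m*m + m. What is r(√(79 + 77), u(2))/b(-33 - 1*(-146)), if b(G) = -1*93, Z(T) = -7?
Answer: 16/93 - 2*√39/93 ≈ 0.037742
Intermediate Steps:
b(G) = -93
u(m) = m + m² (u(m) = m² + m = m + m²)
r(N, K) = -16 + N (r(N, K) = (-7 + N) - 9 = -16 + N)
r(√(79 + 77), u(2))/b(-33 - 1*(-146)) = (-16 + √(79 + 77))/(-93) = (-16 + √156)*(-1/93) = (-16 + 2*√39)*(-1/93) = 16/93 - 2*√39/93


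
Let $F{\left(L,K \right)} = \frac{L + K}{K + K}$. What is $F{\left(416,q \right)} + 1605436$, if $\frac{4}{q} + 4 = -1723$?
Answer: $\frac{3031265}{2} \approx 1.5156 \cdot 10^{6}$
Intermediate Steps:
$q = - \frac{4}{1727}$ ($q = \frac{4}{-4 - 1723} = \frac{4}{-1727} = 4 \left(- \frac{1}{1727}\right) = - \frac{4}{1727} \approx -0.0023162$)
$F{\left(L,K \right)} = \frac{K + L}{2 K}$
$F{\left(416,q \right)} + 1605436 = \frac{- \frac{4}{1727} + 416}{2 \left(- \frac{4}{1727}\right)} + 1605436 = \frac{1}{2} \left(- \frac{1727}{4}\right) \frac{718428}{1727} + 1605436 = - \frac{179607}{2} + 1605436 = \frac{3031265}{2}$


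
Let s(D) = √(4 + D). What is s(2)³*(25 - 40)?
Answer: -90*√6 ≈ -220.45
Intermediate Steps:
s(2)³*(25 - 40) = (√(4 + 2))³*(25 - 40) = (√6)³*(-15) = (6*√6)*(-15) = -90*√6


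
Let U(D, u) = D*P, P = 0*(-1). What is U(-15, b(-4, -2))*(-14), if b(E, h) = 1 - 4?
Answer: 0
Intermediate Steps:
P = 0
b(E, h) = -3
U(D, u) = 0 (U(D, u) = D*0 = 0)
U(-15, b(-4, -2))*(-14) = 0*(-14) = 0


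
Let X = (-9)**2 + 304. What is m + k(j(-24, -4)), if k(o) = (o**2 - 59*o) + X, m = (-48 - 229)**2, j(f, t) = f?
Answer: 79106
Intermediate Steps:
X = 385 (X = 81 + 304 = 385)
m = 76729 (m = (-277)**2 = 76729)
k(o) = 385 + o**2 - 59*o (k(o) = (o**2 - 59*o) + 385 = 385 + o**2 - 59*o)
m + k(j(-24, -4)) = 76729 + (385 + (-24)**2 - 59*(-24)) = 76729 + (385 + 576 + 1416) = 76729 + 2377 = 79106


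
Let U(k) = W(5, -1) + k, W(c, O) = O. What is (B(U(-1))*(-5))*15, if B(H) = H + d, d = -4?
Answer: 450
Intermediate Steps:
U(k) = -1 + k
B(H) = -4 + H (B(H) = H - 4 = -4 + H)
(B(U(-1))*(-5))*15 = ((-4 + (-1 - 1))*(-5))*15 = ((-4 - 2)*(-5))*15 = -6*(-5)*15 = 30*15 = 450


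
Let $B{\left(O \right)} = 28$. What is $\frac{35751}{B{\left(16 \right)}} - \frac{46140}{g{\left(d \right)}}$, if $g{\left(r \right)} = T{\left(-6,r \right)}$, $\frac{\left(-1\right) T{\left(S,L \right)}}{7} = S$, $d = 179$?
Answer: $\frac{713}{4} \approx 178.25$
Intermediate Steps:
$T{\left(S,L \right)} = - 7 S$
$g{\left(r \right)} = 42$ ($g{\left(r \right)} = \left(-7\right) \left(-6\right) = 42$)
$\frac{35751}{B{\left(16 \right)}} - \frac{46140}{g{\left(d \right)}} = \frac{35751}{28} - \frac{46140}{42} = 35751 \cdot \frac{1}{28} - \frac{7690}{7} = \frac{35751}{28} - \frac{7690}{7} = \frac{713}{4}$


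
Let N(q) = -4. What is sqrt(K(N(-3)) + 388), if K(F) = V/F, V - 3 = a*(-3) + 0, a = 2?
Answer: sqrt(1555)/2 ≈ 19.717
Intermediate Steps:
V = -3 (V = 3 + (2*(-3) + 0) = 3 + (-6 + 0) = 3 - 6 = -3)
K(F) = -3/F
sqrt(K(N(-3)) + 388) = sqrt(-3/(-4) + 388) = sqrt(-3*(-1/4) + 388) = sqrt(3/4 + 388) = sqrt(1555/4) = sqrt(1555)/2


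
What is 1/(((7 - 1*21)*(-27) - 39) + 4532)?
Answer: 1/4871 ≈ 0.00020530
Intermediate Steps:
1/(((7 - 1*21)*(-27) - 39) + 4532) = 1/(((7 - 21)*(-27) - 39) + 4532) = 1/((-14*(-27) - 39) + 4532) = 1/((378 - 39) + 4532) = 1/(339 + 4532) = 1/4871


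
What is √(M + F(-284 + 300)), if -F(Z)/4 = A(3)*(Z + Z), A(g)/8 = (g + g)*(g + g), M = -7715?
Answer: I*√44579 ≈ 211.14*I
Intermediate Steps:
A(g) = 32*g² (A(g) = 8*((g + g)*(g + g)) = 8*((2*g)*(2*g)) = 8*(4*g²) = 32*g²)
F(Z) = -2304*Z (F(Z) = -4*32*3²*(Z + Z) = -4*32*9*2*Z = -1152*2*Z = -2304*Z)
√(M + F(-284 + 300)) = √(-7715 - 2304*(-284 + 300)) = √(-7715 - 2304*16) = √(-7715 - 36864) = √(-44579) = I*√44579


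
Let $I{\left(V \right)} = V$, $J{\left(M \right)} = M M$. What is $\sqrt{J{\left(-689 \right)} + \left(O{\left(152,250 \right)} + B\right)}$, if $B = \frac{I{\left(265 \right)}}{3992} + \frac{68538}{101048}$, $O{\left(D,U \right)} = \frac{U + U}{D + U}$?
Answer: $\frac{\sqrt{12190707805076090254360722}}{5067506676} \approx 689.0$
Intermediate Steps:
$J{\left(M \right)} = M^{2}$
$O{\left(D,U \right)} = \frac{2 U}{D + U}$
$B = \frac{37547677}{50422952}$ ($B = \frac{265}{3992} + \frac{68538}{101048} = 265 \cdot \frac{1}{3992} + 68538 \cdot \frac{1}{101048} = \frac{265}{3992} + \frac{34269}{50524} = \frac{37547677}{50422952} \approx 0.74465$)
$\sqrt{J{\left(-689 \right)} + \left(O{\left(152,250 \right)} + B\right)} = \sqrt{\left(-689\right)^{2} + \left(2 \cdot 250 \frac{1}{152 + 250} + \frac{37547677}{50422952}\right)} = \sqrt{474721 + \left(2 \cdot 250 \cdot \frac{1}{402} + \frac{37547677}{50422952}\right)} = \sqrt{474721 + \left(\frac{250}{201} + \frac{37547677}{50422952}\right)} = \sqrt{474721 + \frac{20152821077}{10135013352}} = \sqrt{\frac{4811323826295869}{10135013352}} = \frac{\sqrt{12190707805076090254360722}}{5067506676}$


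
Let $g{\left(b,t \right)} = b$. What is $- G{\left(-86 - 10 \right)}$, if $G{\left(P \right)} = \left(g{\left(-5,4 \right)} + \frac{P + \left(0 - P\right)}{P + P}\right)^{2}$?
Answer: $-25$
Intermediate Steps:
$G{\left(P \right)} = 25$ ($G{\left(P \right)} = \left(-5 + \frac{P + \left(0 - P\right)}{P + P}\right)^{2} = \left(-5 + \frac{P - P}{2 P}\right)^{2} = \left(-5 + 0 \frac{1}{2 P}\right)^{2} = \left(-5 + 0\right)^{2} = \left(-5\right)^{2} = 25$)
$- G{\left(-86 - 10 \right)} = \left(-1\right) 25 = -25$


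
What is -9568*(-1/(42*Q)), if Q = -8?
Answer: -598/21 ≈ -28.476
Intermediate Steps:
-9568*(-1/(42*Q)) = -9568/((-42*(-8))) = -9568/336 = -9568*1/336 = -598/21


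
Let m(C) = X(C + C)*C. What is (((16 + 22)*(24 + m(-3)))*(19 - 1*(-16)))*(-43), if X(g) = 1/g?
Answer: -1401155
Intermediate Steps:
m(C) = ½ (m(C) = C/(C + C) = C/((2*C)) = (1/(2*C))*C = ½)
(((16 + 22)*(24 + m(-3)))*(19 - 1*(-16)))*(-43) = (((16 + 22)*(24 + ½))*(19 - 1*(-16)))*(-43) = ((38*(49/2))*(19 + 16))*(-43) = (931*35)*(-43) = 32585*(-43) = -1401155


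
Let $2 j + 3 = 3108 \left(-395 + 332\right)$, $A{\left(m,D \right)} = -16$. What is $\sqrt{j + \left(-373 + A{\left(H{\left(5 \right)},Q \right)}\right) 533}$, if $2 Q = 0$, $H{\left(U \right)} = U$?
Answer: $\frac{i \sqrt{1220962}}{2} \approx 552.49 i$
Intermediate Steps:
$Q = 0$ ($Q = \frac{1}{2} \cdot 0 = 0$)
$j = - \frac{195807}{2}$ ($j = - \frac{3}{2} + \frac{3108 \left(-395 + 332\right)}{2} = - \frac{3}{2} + \frac{3108 \left(-63\right)}{2} = - \frac{3}{2} + \frac{1}{2} \left(-195804\right) = - \frac{3}{2} - 97902 = - \frac{195807}{2} \approx -97904.0$)
$\sqrt{j + \left(-373 + A{\left(H{\left(5 \right)},Q \right)}\right) 533} = \sqrt{- \frac{195807}{2} + \left(-373 - 16\right) 533} = \sqrt{- \frac{195807}{2} - 207337} = \sqrt{- \frac{610481}{2}} = \frac{i \sqrt{1220962}}{2}$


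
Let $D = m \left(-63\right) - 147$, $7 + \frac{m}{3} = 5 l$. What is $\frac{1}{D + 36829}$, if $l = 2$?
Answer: $\frac{1}{36115} \approx 2.7689 \cdot 10^{-5}$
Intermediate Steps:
$m = 9$ ($m = -21 + 3 \cdot 5 \cdot 2 = -21 + 3 \cdot 10 = -21 + 30 = 9$)
$D = -714$ ($D = 9 \left(-63\right) - 147 = -567 - 147 = -714$)
$\frac{1}{D + 36829} = \frac{1}{-714 + 36829} = \frac{1}{36115}$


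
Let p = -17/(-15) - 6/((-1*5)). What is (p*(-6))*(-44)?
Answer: 616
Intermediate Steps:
p = 7/3 (p = -17*(-1/15) - 6/(-5) = 17/15 - 6*(-⅕) = 17/15 + 6/5 = 7/3 ≈ 2.3333)
(p*(-6))*(-44) = ((7/3)*(-6))*(-44) = -14*(-44) = 616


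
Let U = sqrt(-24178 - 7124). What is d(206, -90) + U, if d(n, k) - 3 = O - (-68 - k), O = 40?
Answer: 21 + 3*I*sqrt(3478) ≈ 21.0 + 176.92*I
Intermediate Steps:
U = 3*I*sqrt(3478) (U = sqrt(-31302) = 3*I*sqrt(3478) ≈ 176.92*I)
d(n, k) = 111 + k (d(n, k) = 3 + (40 - (-68 - k)) = 3 + (40 + (68 + k)) = 3 + (108 + k) = 111 + k)
d(206, -90) + U = (111 - 90) + 3*I*sqrt(3478) = 21 + 3*I*sqrt(3478)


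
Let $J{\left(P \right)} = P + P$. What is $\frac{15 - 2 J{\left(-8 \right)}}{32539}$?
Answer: $\frac{47}{32539} \approx 0.0014444$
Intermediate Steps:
$J{\left(P \right)} = 2 P$
$\frac{15 - 2 J{\left(-8 \right)}}{32539} = \frac{15 - 2 \cdot 2 \left(-8\right)}{32539} = \left(15 - -32\right) \frac{1}{32539} = \left(15 + 32\right) \frac{1}{32539} = 47 \cdot \frac{1}{32539} = \frac{47}{32539}$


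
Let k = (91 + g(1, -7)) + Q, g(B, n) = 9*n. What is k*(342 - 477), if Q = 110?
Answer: -18630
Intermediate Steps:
k = 138 (k = (91 + 9*(-7)) + 110 = (91 - 63) + 110 = 28 + 110 = 138)
k*(342 - 477) = 138*(342 - 477) = 138*(-135) = -18630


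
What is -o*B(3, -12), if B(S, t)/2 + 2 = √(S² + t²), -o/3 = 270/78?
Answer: -540/13 + 810*√17/13 ≈ 215.36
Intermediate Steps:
o = -135/13 (o = -810/78 = -3*45/13 = -135/13 ≈ -10.385)
B(S, t) = -4 + 2*√(S² + t²)
-o*B(3, -12) = -(-135)*(-4 + 2*√(3² + (-12)²))/13 = -(-135)*(-4 + 2*√(9 + 144))/13 = -(-135)*(-4 + 2*√153)/13 = -(-135)*(-4 + 2*(3*√17))/13 = -(-135)*(-4 + 6*√17)/13 = -(540/13 - 810*√17/13) = -540/13 + 810*√17/13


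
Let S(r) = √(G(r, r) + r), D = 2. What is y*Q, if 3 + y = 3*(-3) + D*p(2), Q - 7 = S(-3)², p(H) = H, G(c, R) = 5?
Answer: -72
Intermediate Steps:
S(r) = √(5 + r)
Q = 9 (Q = 7 + (√(5 - 3))² = 7 + (√2)² = 7 + 2 = 9)
y = -8 (y = -3 + (3*(-3) + 2*2) = -3 + (-9 + 4) = -3 - 5 = -8)
y*Q = -8*9 = -72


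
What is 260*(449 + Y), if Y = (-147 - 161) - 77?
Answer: 16640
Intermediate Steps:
Y = -385 (Y = -308 - 77 = -385)
260*(449 + Y) = 260*(449 - 385) = 260*64 = 16640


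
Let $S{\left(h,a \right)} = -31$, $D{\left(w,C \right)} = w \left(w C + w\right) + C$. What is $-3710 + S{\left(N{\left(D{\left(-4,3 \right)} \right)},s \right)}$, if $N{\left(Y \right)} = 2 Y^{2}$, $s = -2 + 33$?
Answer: $-3741$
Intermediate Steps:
$D{\left(w,C \right)} = C + w \left(w + C w\right)$ ($D{\left(w,C \right)} = w \left(C w + w\right) + C = w \left(w + C w\right) + C = C + w \left(w + C w\right)$)
$s = 31$
$-3710 + S{\left(N{\left(D{\left(-4,3 \right)} \right)},s \right)} = -3710 - 31 = -3741$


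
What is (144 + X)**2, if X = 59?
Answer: 41209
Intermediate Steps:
(144 + X)**2 = (144 + 59)**2 = 203**2 = 41209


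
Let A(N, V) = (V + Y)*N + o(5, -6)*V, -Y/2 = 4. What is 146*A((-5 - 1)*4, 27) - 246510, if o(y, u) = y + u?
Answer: -317028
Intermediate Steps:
Y = -8 (Y = -2*4 = -8)
o(y, u) = u + y
A(N, V) = -V + N*(-8 + V) (A(N, V) = (V - 8)*N + (-6 + 5)*V = (-8 + V)*N - V = N*(-8 + V) - V = -V + N*(-8 + V))
146*A((-5 - 1)*4, 27) - 246510 = 146*(-1*27 - 8*(-5 - 1)*4 + ((-5 - 1)*4)*27) - 246510 = 146*(-27 - (-48)*4 - 6*4*27) - 246510 = 146*(-27 - 8*(-24) - 24*27) - 246510 = 146*(-27 + 192 - 648) - 246510 = 146*(-483) - 246510 = -70518 - 246510 = -317028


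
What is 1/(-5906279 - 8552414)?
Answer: -1/14458693 ≈ -6.9163e-8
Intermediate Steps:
1/(-5906279 - 8552414) = 1/(-14458693) = -1/14458693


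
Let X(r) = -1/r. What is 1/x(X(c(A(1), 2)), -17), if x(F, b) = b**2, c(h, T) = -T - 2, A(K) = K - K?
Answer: 1/289 ≈ 0.0034602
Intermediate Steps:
A(K) = 0
c(h, T) = -2 - T
1/x(X(c(A(1), 2)), -17) = 1/((-17)**2) = 1/289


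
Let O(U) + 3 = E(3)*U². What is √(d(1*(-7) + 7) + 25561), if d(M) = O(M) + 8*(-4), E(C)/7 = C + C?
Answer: √25526 ≈ 159.77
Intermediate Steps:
E(C) = 14*C (E(C) = 7*(C + C) = 7*(2*C) = 14*C)
O(U) = -3 + 42*U² (O(U) = -3 + (14*3)*U² = -3 + 42*U²)
d(M) = -35 + 42*M² (d(M) = (-3 + 42*M²) + 8*(-4) = (-3 + 42*M²) - 32 = -35 + 42*M²)
√(d(1*(-7) + 7) + 25561) = √((-35 + 42*(1*(-7) + 7)²) + 25561) = √((-35 + 42*(-7 + 7)²) + 25561) = √((-35 + 42*0²) + 25561) = √((-35 + 42*0) + 25561) = √((-35 + 0) + 25561) = √(-35 + 25561) = √25526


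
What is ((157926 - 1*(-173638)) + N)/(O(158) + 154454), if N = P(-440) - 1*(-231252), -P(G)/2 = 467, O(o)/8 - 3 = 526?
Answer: 280941/79343 ≈ 3.5408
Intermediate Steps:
O(o) = 4232 (O(o) = 24 + 8*526 = 24 + 4208 = 4232)
P(G) = -934 (P(G) = -2*467 = -934)
N = 230318 (N = -934 - 1*(-231252) = -934 + 231252 = 230318)
((157926 - 1*(-173638)) + N)/(O(158) + 154454) = ((157926 - 1*(-173638)) + 230318)/(4232 + 154454) = ((157926 + 173638) + 230318)/158686 = (331564 + 230318)*(1/158686) = 561882*(1/158686) = 280941/79343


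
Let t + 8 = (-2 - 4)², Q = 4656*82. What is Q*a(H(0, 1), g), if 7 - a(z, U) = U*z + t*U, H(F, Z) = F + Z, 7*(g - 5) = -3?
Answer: -335595168/7 ≈ -4.7942e+7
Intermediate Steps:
g = 32/7 (g = 5 + (⅐)*(-3) = 5 - 3/7 = 32/7 ≈ 4.5714)
Q = 381792
t = 28 (t = -8 + (-2 - 4)² = -8 + (-6)² = -8 + 36 = 28)
a(z, U) = 7 - 28*U - U*z (a(z, U) = 7 - (U*z + 28*U) = 7 - (28*U + U*z) = 7 + (-28*U - U*z) = 7 - 28*U - U*z)
Q*a(H(0, 1), g) = 381792*(7 - 28*32/7 - 1*32/7*(0 + 1)) = 381792*(7 - 128 - 1*32/7*1) = 381792*(7 - 128 - 32/7) = 381792*(-879/7) = -335595168/7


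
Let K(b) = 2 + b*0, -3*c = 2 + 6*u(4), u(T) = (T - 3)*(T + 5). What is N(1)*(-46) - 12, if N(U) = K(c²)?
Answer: -104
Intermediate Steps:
u(T) = (-3 + T)*(5 + T)
c = -56/3 (c = -(2 + 6*(-15 + 4² + 2*4))/3 = -(2 + 6*(-15 + 16 + 8))/3 = -(2 + 6*9)/3 = -(2 + 54)/3 = -⅓*56 = -56/3 ≈ -18.667)
K(b) = 2 (K(b) = 2 + 0 = 2)
N(U) = 2
N(1)*(-46) - 12 = 2*(-46) - 12 = -92 - 12 = -104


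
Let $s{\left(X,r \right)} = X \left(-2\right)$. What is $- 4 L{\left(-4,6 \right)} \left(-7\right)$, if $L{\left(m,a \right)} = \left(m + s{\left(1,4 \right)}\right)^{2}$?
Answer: $1008$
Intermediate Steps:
$s{\left(X,r \right)} = - 2 X$
$L{\left(m,a \right)} = \left(-2 + m\right)^{2}$ ($L{\left(m,a \right)} = \left(m - 2\right)^{2} = \left(-2 + m\right)^{2}$)
$- 4 L{\left(-4,6 \right)} \left(-7\right) = - 4 \left(-2 - 4\right)^{2} \left(-7\right) = - 4 \left(-6\right)^{2} \left(-7\right) = \left(-4\right) 36 \left(-7\right) = \left(-144\right) \left(-7\right) = 1008$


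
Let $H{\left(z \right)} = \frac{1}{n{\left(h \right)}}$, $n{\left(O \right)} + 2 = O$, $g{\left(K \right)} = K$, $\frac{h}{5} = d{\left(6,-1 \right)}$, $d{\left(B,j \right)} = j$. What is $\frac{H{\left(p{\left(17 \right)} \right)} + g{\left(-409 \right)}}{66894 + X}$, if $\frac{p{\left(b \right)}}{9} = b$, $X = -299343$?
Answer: $\frac{2864}{1627143} \approx 0.0017601$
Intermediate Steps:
$p{\left(b \right)} = 9 b$
$h = -5$ ($h = 5 \left(-1\right) = -5$)
$n{\left(O \right)} = -2 + O$
$H{\left(z \right)} = - \frac{1}{7}$ ($H{\left(z \right)} = \frac{1}{-2 - 5} = \frac{1}{-7} = - \frac{1}{7}$)
$\frac{H{\left(p{\left(17 \right)} \right)} + g{\left(-409 \right)}}{66894 + X} = \frac{- \frac{1}{7} - 409}{66894 - 299343} = - \frac{2864}{7 \left(-232449\right)} = \left(- \frac{2864}{7}\right) \left(- \frac{1}{232449}\right) = \frac{2864}{1627143}$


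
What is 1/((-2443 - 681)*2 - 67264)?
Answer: -1/73512 ≈ -1.3603e-5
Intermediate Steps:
1/((-2443 - 681)*2 - 67264) = 1/(-3124*2 - 67264) = 1/(-6248 - 67264) = 1/(-73512) = -1/73512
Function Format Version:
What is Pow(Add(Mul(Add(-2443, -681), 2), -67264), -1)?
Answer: Rational(-1, 73512) ≈ -1.3603e-5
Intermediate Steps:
Pow(Add(Mul(Add(-2443, -681), 2), -67264), -1) = Pow(Add(Mul(-3124, 2), -67264), -1) = Pow(Add(-6248, -67264), -1) = Pow(-73512, -1) = Rational(-1, 73512)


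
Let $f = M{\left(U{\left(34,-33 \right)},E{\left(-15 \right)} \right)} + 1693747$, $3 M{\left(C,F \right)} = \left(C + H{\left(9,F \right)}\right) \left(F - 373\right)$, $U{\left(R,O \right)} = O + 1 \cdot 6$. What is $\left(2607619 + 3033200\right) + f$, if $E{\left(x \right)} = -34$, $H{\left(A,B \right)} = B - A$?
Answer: $\frac{22032188}{3} \approx 7.3441 \cdot 10^{6}$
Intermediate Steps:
$U{\left(R,O \right)} = 6 + O$ ($U{\left(R,O \right)} = O + 6 = 6 + O$)
$M{\left(C,F \right)} = \frac{\left(-373 + F\right) \left(-9 + C + F\right)}{3}$ ($M{\left(C,F \right)} = \frac{\left(C + \left(F - 9\right)\right) \left(F - 373\right)}{3} = \frac{\left(C + \left(F - 9\right)\right) \left(-373 + F\right)}{3} = \frac{\left(C + \left(-9 + F\right)\right) \left(-373 + F\right)}{3} = \frac{\left(-9 + C + F\right) \left(-373 + F\right)}{3} = \frac{\left(-373 + F\right) \left(-9 + C + F\right)}{3}$)
$f = \frac{5109731}{3}$ ($f = \left(1119 - - \frac{12988}{3} - \frac{373 \left(6 - 33\right)}{3} + \frac{\left(-34\right)^{2}}{3} + \frac{1}{3} \left(6 - 33\right) \left(-34\right)\right) + 1693747 = \left(1119 + \frac{12988}{3} - -3357 + \frac{1}{3} \cdot 1156 + \frac{1}{3} \left(-27\right) \left(-34\right)\right) + 1693747 = \left(1119 + \frac{12988}{3} + 3357 + \frac{1156}{3} + 306\right) + 1693747 = \frac{28490}{3} + 1693747 = \frac{5109731}{3} \approx 1.7032 \cdot 10^{6}$)
$\left(2607619 + 3033200\right) + f = \left(2607619 + 3033200\right) + \frac{5109731}{3} = 5640819 + \frac{5109731}{3} = \frac{22032188}{3}$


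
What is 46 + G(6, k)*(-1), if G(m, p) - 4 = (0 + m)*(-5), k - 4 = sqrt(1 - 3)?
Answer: 72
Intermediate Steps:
k = 4 + I*sqrt(2) (k = 4 + sqrt(1 - 3) = 4 + sqrt(-2) = 4 + I*sqrt(2) ≈ 4.0 + 1.4142*I)
G(m, p) = 4 - 5*m (G(m, p) = 4 + (0 + m)*(-5) = 4 + m*(-5) = 4 - 5*m)
46 + G(6, k)*(-1) = 46 + (4 - 5*6)*(-1) = 46 + (4 - 30)*(-1) = 46 - 26*(-1) = 46 + 26 = 72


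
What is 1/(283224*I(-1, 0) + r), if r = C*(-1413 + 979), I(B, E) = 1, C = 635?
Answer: 1/7634 ≈ 0.00013099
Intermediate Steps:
r = -275590 (r = 635*(-1413 + 979) = 635*(-434) = -275590)
1/(283224*I(-1, 0) + r) = 1/(283224*1 - 275590) = 1/(283224 - 275590) = 1/7634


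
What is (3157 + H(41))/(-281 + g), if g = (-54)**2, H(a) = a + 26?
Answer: 104/85 ≈ 1.2235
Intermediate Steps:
H(a) = 26 + a
g = 2916
(3157 + H(41))/(-281 + g) = (3157 + (26 + 41))/(-281 + 2916) = (3157 + 67)/2635 = 3224*(1/2635) = 104/85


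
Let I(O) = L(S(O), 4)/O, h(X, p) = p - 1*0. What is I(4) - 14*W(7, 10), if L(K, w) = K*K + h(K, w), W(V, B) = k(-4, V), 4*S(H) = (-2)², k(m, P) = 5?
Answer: -275/4 ≈ -68.750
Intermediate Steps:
h(X, p) = p (h(X, p) = p + 0 = p)
S(H) = 1 (S(H) = (¼)*(-2)² = (¼)*4 = 1)
W(V, B) = 5
L(K, w) = w + K² (L(K, w) = K*K + w = K² + w = w + K²)
I(O) = 5/O (I(O) = (4 + 1²)/O = (4 + 1)/O = 5/O)
I(4) - 14*W(7, 10) = 5/4 - 14*5 = 5*(¼) - 70 = 5/4 - 70 = -275/4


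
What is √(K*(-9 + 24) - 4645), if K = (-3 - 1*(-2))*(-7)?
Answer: 2*I*√1135 ≈ 67.38*I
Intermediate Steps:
K = 7 (K = (-3 + 2)*(-7) = -1*(-7) = 7)
√(K*(-9 + 24) - 4645) = √(7*(-9 + 24) - 4645) = √(7*15 - 4645) = √(105 - 4645) = √(-4540) = 2*I*√1135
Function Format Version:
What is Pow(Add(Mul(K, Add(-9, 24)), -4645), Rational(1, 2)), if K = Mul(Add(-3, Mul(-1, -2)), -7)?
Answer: Mul(2, I, Pow(1135, Rational(1, 2))) ≈ Mul(67.380, I)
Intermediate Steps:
K = 7 (K = Mul(Add(-3, 2), -7) = Mul(-1, -7) = 7)
Pow(Add(Mul(K, Add(-9, 24)), -4645), Rational(1, 2)) = Pow(Add(Mul(7, Add(-9, 24)), -4645), Rational(1, 2)) = Pow(Add(Mul(7, 15), -4645), Rational(1, 2)) = Pow(Add(105, -4645), Rational(1, 2)) = Pow(-4540, Rational(1, 2)) = Mul(2, I, Pow(1135, Rational(1, 2)))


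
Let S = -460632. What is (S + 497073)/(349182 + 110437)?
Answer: 36441/459619 ≈ 0.079285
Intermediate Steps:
(S + 497073)/(349182 + 110437) = (-460632 + 497073)/(349182 + 110437) = 36441/459619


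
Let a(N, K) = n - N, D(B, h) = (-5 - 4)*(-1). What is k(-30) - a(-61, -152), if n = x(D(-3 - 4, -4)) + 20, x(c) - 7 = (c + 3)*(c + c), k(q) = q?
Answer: -334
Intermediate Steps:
D(B, h) = 9 (D(B, h) = -9*(-1) = 9)
x(c) = 7 + 2*c*(3 + c) (x(c) = 7 + (c + 3)*(c + c) = 7 + (3 + c)*(2*c) = 7 + 2*c*(3 + c))
n = 243 (n = (7 + 2*9**2 + 6*9) + 20 = (7 + 2*81 + 54) + 20 = (7 + 162 + 54) + 20 = 223 + 20 = 243)
a(N, K) = 243 - N
k(-30) - a(-61, -152) = -30 - (243 - 1*(-61)) = -30 - (243 + 61) = -30 - 1*304 = -30 - 304 = -334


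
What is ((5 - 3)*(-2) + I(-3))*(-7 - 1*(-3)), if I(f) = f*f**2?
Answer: 124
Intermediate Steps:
I(f) = f**3
((5 - 3)*(-2) + I(-3))*(-7 - 1*(-3)) = ((5 - 3)*(-2) + (-3)**3)*(-7 - 1*(-3)) = (2*(-2) - 27)*(-7 + 3) = (-4 - 27)*(-4) = -31*(-4) = 124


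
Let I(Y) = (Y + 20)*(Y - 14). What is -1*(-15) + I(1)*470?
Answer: -128295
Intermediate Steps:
I(Y) = (-14 + Y)*(20 + Y) (I(Y) = (20 + Y)*(-14 + Y) = (-14 + Y)*(20 + Y))
-1*(-15) + I(1)*470 = -1*(-15) + (-280 + 1² + 6*1)*470 = 15 + (-280 + 1 + 6)*470 = 15 - 273*470 = 15 - 128310 = -128295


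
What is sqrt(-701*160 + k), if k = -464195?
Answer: I*sqrt(576355) ≈ 759.18*I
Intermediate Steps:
sqrt(-701*160 + k) = sqrt(-701*160 - 464195) = sqrt(-112160 - 464195) = sqrt(-576355) = I*sqrt(576355)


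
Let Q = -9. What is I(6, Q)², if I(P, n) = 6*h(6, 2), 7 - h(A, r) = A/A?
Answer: 1296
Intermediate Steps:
h(A, r) = 6 (h(A, r) = 7 - A/A = 7 - 1*1 = 7 - 1 = 6)
I(P, n) = 36 (I(P, n) = 6*6 = 36)
I(6, Q)² = 36² = 1296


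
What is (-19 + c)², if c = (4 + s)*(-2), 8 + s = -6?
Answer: 1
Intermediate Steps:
s = -14 (s = -8 - 6 = -14)
c = 20 (c = (4 - 14)*(-2) = -10*(-2) = 20)
(-19 + c)² = (-19 + 20)² = 1² = 1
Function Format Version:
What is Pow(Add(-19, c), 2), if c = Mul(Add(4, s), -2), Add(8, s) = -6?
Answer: 1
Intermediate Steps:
s = -14 (s = Add(-8, -6) = -14)
c = 20 (c = Mul(Add(4, -14), -2) = Mul(-10, -2) = 20)
Pow(Add(-19, c), 2) = Pow(Add(-19, 20), 2) = Pow(1, 2) = 1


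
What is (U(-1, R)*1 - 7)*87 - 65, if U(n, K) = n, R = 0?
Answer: -761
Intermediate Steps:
(U(-1, R)*1 - 7)*87 - 65 = (-1*1 - 7)*87 - 65 = (-1 - 7)*87 - 65 = -8*87 - 65 = -696 - 65 = -761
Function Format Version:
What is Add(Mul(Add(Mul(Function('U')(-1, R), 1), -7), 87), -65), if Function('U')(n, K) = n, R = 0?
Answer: -761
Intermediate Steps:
Add(Mul(Add(Mul(Function('U')(-1, R), 1), -7), 87), -65) = Add(Mul(Add(Mul(-1, 1), -7), 87), -65) = Add(Mul(Add(-1, -7), 87), -65) = Add(Mul(-8, 87), -65) = Add(-696, -65) = -761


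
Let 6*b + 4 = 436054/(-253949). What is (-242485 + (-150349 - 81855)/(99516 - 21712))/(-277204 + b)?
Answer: 399261477773638/456423683675507 ≈ 0.87476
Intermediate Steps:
b = -241975/253949 (b = -⅔ + (436054/(-253949))/6 = -⅔ + (436054*(-1/253949))/6 = -⅔ + (⅙)*(-436054/253949) = -⅔ - 218027/761847 = -241975/253949 ≈ -0.95285)
(-242485 + (-150349 - 81855)/(99516 - 21712))/(-277204 + b) = (-242485 + (-150349 - 81855)/(99516 - 21712))/(-277204 - 241975/253949) = (-242485 - 232204/77804)/(-70395920571/253949) = (-242485 - 232204*1/77804)*(-253949/70395920571) = (-242485 - 58051/19451)*(-253949/70395920571) = -4716633786/19451*(-253949/70395920571) = 399261477773638/456423683675507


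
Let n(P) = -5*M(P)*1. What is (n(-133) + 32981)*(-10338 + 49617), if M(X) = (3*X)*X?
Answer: -9126632766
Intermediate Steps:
M(X) = 3*X²
n(P) = -15*P² (n(P) = -15*P²*1 = -15*P²)
(n(-133) + 32981)*(-10338 + 49617) = (-15*(-133)² + 32981)*(-10338 + 49617) = (-15*17689 + 32981)*39279 = (-265335 + 32981)*39279 = -232354*39279 = -9126632766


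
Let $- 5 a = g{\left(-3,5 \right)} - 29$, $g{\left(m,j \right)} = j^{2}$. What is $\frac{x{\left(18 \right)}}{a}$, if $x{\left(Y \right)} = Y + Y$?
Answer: $45$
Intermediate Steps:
$x{\left(Y \right)} = 2 Y$
$a = \frac{4}{5}$ ($a = - \frac{5^{2} - 29}{5} = - \frac{25 - 29}{5} = \left(- \frac{1}{5}\right) \left(-4\right) = \frac{4}{5} \approx 0.8$)
$\frac{x{\left(18 \right)}}{a} = \frac{2 \cdot 18}{\frac{4}{5}} = 36 \cdot \frac{5}{4} = 45$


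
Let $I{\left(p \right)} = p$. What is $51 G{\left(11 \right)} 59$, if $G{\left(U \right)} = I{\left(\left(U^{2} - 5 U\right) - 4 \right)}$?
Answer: $186558$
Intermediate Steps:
$G{\left(U \right)} = -4 + U^{2} - 5 U$ ($G{\left(U \right)} = \left(U^{2} - 5 U\right) - 4 = -4 + U^{2} - 5 U$)
$51 G{\left(11 \right)} 59 = 51 \left(-4 + 11^{2} - 55\right) 59 = 51 \left(-4 + 121 - 55\right) 59 = 51 \cdot 62 \cdot 59 = 3162 \cdot 59 = 186558$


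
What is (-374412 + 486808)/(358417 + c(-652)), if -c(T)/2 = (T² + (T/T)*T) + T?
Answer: -112396/489183 ≈ -0.22976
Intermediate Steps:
c(T) = -4*T - 2*T² (c(T) = -2*((T² + (T/T)*T) + T) = -2*((T² + 1*T) + T) = -2*((T² + T) + T) = -2*((T + T²) + T) = -2*(T² + 2*T) = -4*T - 2*T²)
(-374412 + 486808)/(358417 + c(-652)) = (-374412 + 486808)/(358417 - 2*(-652)*(2 - 652)) = 112396/(358417 - 2*(-652)*(-650)) = 112396/(358417 - 847600) = 112396/(-489183) = 112396*(-1/489183) = -112396/489183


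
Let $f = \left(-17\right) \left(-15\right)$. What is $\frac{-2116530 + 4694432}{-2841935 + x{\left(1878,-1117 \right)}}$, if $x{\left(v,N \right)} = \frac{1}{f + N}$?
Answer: $- \frac{2222151524}{2449747971} \approx -0.90709$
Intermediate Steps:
$f = 255$
$x{\left(v,N \right)} = \frac{1}{255 + N}$
$\frac{-2116530 + 4694432}{-2841935 + x{\left(1878,-1117 \right)}} = \frac{-2116530 + 4694432}{-2841935 + \frac{1}{255 - 1117}} = \frac{2577902}{-2841935 + \frac{1}{-862}} = \frac{2577902}{-2841935 - \frac{1}{862}} = \frac{2577902}{- \frac{2449747971}{862}} = 2577902 \left(- \frac{862}{2449747971}\right) = - \frac{2222151524}{2449747971}$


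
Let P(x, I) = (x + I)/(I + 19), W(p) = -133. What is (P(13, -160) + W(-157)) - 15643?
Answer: -741423/47 ≈ -15775.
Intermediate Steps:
P(x, I) = (I + x)/(19 + I)
(P(13, -160) + W(-157)) - 15643 = ((-160 + 13)/(19 - 160) - 133) - 15643 = (-147/(-141) - 133) - 15643 = (-1/141*(-147) - 133) - 15643 = (49/47 - 133) - 15643 = -6202/47 - 15643 = -741423/47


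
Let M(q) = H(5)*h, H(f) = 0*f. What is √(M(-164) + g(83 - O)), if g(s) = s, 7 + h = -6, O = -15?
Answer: 7*√2 ≈ 9.8995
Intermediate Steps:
H(f) = 0
h = -13 (h = -7 - 6 = -13)
M(q) = 0 (M(q) = 0*(-13) = 0)
√(M(-164) + g(83 - O)) = √(0 + (83 - 1*(-15))) = √(0 + (83 + 15)) = √(0 + 98) = √98 = 7*√2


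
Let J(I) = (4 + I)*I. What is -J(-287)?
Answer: -81221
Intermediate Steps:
J(I) = I*(4 + I)
-J(-287) = -(-287)*(4 - 287) = -(-287)*(-283) = -1*81221 = -81221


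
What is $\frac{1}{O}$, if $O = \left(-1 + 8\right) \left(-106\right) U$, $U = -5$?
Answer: $\frac{1}{3710} \approx 0.00026954$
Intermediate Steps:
$O = 3710$ ($O = \left(-1 + 8\right) \left(-106\right) \left(-5\right) = 7 \left(-106\right) \left(-5\right) = \left(-742\right) \left(-5\right) = 3710$)
$\frac{1}{O} = \frac{1}{3710}$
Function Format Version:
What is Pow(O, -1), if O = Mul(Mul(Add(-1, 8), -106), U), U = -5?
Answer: Rational(1, 3710) ≈ 0.00026954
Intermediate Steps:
O = 3710 (O = Mul(Mul(Add(-1, 8), -106), -5) = Mul(Mul(7, -106), -5) = Mul(-742, -5) = 3710)
Pow(O, -1) = Pow(3710, -1) = Rational(1, 3710)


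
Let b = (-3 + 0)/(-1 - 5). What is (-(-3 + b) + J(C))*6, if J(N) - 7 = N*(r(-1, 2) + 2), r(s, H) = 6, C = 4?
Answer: 249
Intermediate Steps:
b = 1/2 (b = -3/(-6) = -3*(-1/6) = 1/2 ≈ 0.50000)
J(N) = 7 + 8*N (J(N) = 7 + N*(6 + 2) = 7 + N*8 = 7 + 8*N)
(-(-3 + b) + J(C))*6 = (-(-3 + 1/2) + (7 + 8*4))*6 = (-1*(-5/2) + (7 + 32))*6 = (5/2 + 39)*6 = (83/2)*6 = 249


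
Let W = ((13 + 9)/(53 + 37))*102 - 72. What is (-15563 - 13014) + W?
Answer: -429361/15 ≈ -28624.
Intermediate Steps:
W = -706/15 (W = (22/90)*102 - 72 = (22*(1/90))*102 - 72 = (11/45)*102 - 72 = 374/15 - 72 = -706/15 ≈ -47.067)
(-15563 - 13014) + W = (-15563 - 13014) - 706/15 = -28577 - 706/15 = -429361/15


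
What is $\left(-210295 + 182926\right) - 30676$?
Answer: $-58045$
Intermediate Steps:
$\left(-210295 + 182926\right) - 30676 = -27369 + \left(-165104 + 134428\right) = -27369 - 30676 = -58045$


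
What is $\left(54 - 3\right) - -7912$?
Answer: $7963$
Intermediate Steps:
$\left(54 - 3\right) - -7912 = 51 + 7912 = 7963$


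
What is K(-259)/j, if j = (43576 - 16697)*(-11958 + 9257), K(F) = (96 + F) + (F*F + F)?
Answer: -66659/72600179 ≈ -0.00091817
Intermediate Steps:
K(F) = 96 + F**2 + 2*F (K(F) = (96 + F) + (F**2 + F) = (96 + F) + (F + F**2) = 96 + F**2 + 2*F)
j = -72600179 (j = 26879*(-2701) = -72600179)
K(-259)/j = (96 + (-259)**2 + 2*(-259))/(-72600179) = (96 + 67081 - 518)*(-1/72600179) = 66659*(-1/72600179) = -66659/72600179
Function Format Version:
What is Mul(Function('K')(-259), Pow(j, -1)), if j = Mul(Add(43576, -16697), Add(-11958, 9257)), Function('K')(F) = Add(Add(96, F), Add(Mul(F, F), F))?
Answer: Rational(-66659, 72600179) ≈ -0.00091817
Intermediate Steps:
Function('K')(F) = Add(96, Pow(F, 2), Mul(2, F)) (Function('K')(F) = Add(Add(96, F), Add(Pow(F, 2), F)) = Add(Add(96, F), Add(F, Pow(F, 2))) = Add(96, Pow(F, 2), Mul(2, F)))
j = -72600179 (j = Mul(26879, -2701) = -72600179)
Mul(Function('K')(-259), Pow(j, -1)) = Mul(Add(96, Pow(-259, 2), Mul(2, -259)), Pow(-72600179, -1)) = Mul(Add(96, 67081, -518), Rational(-1, 72600179)) = Mul(66659, Rational(-1, 72600179)) = Rational(-66659, 72600179)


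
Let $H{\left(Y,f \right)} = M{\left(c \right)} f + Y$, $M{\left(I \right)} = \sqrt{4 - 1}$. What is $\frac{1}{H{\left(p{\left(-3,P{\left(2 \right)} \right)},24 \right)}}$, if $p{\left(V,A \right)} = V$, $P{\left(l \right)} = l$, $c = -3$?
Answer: $\frac{1}{573} + \frac{8 \sqrt{3}}{573} \approx 0.025927$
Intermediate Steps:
$M{\left(I \right)} = \sqrt{3}$
$H{\left(Y,f \right)} = Y + f \sqrt{3}$ ($H{\left(Y,f \right)} = \sqrt{3} f + Y = f \sqrt{3} + Y = Y + f \sqrt{3}$)
$\frac{1}{H{\left(p{\left(-3,P{\left(2 \right)} \right)},24 \right)}} = \frac{1}{-3 + 24 \sqrt{3}}$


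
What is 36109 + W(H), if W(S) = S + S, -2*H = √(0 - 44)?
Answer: 36109 - 2*I*√11 ≈ 36109.0 - 6.6332*I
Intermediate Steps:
H = -I*√11 (H = -√(0 - 44)/2 = -I*√11 ≈ -3.3166*I)
W(S) = 2*S
36109 + W(H) = 36109 + 2*(-I*√11) = 36109 - 2*I*√11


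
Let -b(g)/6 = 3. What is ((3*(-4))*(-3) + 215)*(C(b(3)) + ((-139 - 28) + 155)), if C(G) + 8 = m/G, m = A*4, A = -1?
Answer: -44678/9 ≈ -4964.2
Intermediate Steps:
b(g) = -18 (b(g) = -6*3 = -18)
m = -4 (m = -1*4 = -4)
C(G) = -8 - 4/G
((3*(-4))*(-3) + 215)*(C(b(3)) + ((-139 - 28) + 155)) = ((3*(-4))*(-3) + 215)*((-8 - 4/(-18)) + ((-139 - 28) + 155)) = (-12*(-3) + 215)*((-8 - 4*(-1/18)) + (-167 + 155)) = (36 + 215)*((-8 + 2/9) - 12) = 251*(-70/9 - 12) = 251*(-178/9) = -44678/9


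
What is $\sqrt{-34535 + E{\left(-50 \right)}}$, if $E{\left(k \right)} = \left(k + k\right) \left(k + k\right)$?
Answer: $i \sqrt{24535} \approx 156.64 i$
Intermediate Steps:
$E{\left(k \right)} = 4 k^{2}$ ($E{\left(k \right)} = 2 k 2 k = 4 k^{2}$)
$\sqrt{-34535 + E{\left(-50 \right)}} = \sqrt{-34535 + 4 \left(-50\right)^{2}} = \sqrt{-34535 + 4 \cdot 2500} = \sqrt{-34535 + 10000} = \sqrt{-24535} = i \sqrt{24535}$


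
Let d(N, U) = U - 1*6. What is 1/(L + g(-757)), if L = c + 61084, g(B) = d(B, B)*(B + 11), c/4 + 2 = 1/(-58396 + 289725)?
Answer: 231329/145800654150 ≈ 1.5866e-6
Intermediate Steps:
d(N, U) = -6 + U (d(N, U) = U - 6 = -6 + U)
c = -1850628/231329 (c = -8 + 4/(-58396 + 289725) = -8 + 4/231329 = -1850628/231329 ≈ -8.0000)
g(B) = (-6 + B)*(11 + B) (g(B) = (-6 + B)*(B + 11) = (-6 + B)*(11 + B))
L = 14128650008/231329 (L = -1850628/231329 + 61084 = 14128650008/231329 ≈ 61076.)
1/(L + g(-757)) = 1/(14128650008/231329 + (-6 - 757)*(11 - 757)) = 1/(14128650008/231329 - 763*(-746)) = 1/(14128650008/231329 + 569198) = 1/(145800654150/231329) = 231329/145800654150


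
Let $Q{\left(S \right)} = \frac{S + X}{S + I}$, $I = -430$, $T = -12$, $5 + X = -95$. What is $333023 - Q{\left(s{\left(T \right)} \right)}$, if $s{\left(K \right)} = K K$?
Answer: $\frac{4329301}{13} \approx 3.3302 \cdot 10^{5}$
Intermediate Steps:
$X = -100$ ($X = -5 - 95 = -100$)
$s{\left(K \right)} = K^{2}$
$Q{\left(S \right)} = \frac{-100 + S}{-430 + S}$ ($Q{\left(S \right)} = \frac{S - 100}{S - 430} = \frac{-100 + S}{-430 + S}$)
$333023 - Q{\left(s{\left(T \right)} \right)} = 333023 - \frac{-100 + \left(-12\right)^{2}}{-430 + \left(-12\right)^{2}} = 333023 - \frac{-100 + 144}{-430 + 144} = 333023 - \frac{1}{-286} \cdot 44 = 333023 - \left(- \frac{1}{286}\right) 44 = 333023 - - \frac{2}{13} = 333023 + \frac{2}{13} = \frac{4329301}{13}$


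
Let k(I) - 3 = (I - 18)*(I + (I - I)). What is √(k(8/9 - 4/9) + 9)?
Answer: 2*√85/9 ≈ 2.0488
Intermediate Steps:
k(I) = 3 + I*(-18 + I) (k(I) = 3 + (I - 18)*(I + (I - I)) = 3 + (-18 + I)*(I + 0) = 3 + (-18 + I)*I = 3 + I*(-18 + I))
√(k(8/9 - 4/9) + 9) = √((3 + (8/9 - 4/9)² - 18*(8/9 - 4/9)) + 9) = √((3 + (4/9)² - 18*4/9) + 9) = √((3 + 16/81 - 8) + 9) = √(-389/81 + 9) = √(340/81) = 2*√85/9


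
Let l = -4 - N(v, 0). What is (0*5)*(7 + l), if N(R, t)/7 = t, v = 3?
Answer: 0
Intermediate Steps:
N(R, t) = 7*t
l = -4 (l = -4 - 7*0 = -4 - 1*0 = -4 + 0 = -4)
(0*5)*(7 + l) = (0*5)*(7 - 4) = 0*3 = 0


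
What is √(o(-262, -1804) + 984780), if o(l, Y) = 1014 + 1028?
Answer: √986822 ≈ 993.39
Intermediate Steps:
o(l, Y) = 2042
√(o(-262, -1804) + 984780) = √(2042 + 984780) = √986822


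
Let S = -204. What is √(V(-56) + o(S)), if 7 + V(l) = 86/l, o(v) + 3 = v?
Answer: I*√42245/14 ≈ 14.681*I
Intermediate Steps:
o(v) = -3 + v
V(l) = -7 + 86/l
√(V(-56) + o(S)) = √((-7 + 86/(-56)) + (-3 - 204)) = √((-7 + 86*(-1/56)) - 207) = √((-7 - 43/28) - 207) = √(-239/28 - 207) = √(-6035/28) = I*√42245/14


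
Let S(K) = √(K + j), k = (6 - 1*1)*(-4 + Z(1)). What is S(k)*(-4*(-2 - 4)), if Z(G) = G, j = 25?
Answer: 24*√10 ≈ 75.895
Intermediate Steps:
k = -15 (k = (6 - 1*1)*(-4 + 1) = (6 - 1)*(-3) = 5*(-3) = -15)
S(K) = √(25 + K) (S(K) = √(K + 25) = √(25 + K))
S(k)*(-4*(-2 - 4)) = √(25 - 15)*(-4*(-2 - 4)) = √10*(-4*(-6)) = √10*24 = 24*√10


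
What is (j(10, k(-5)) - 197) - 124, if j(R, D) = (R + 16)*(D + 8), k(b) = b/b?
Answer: -87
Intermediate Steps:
k(b) = 1
j(R, D) = (8 + D)*(16 + R) (j(R, D) = (16 + R)*(8 + D) = (8 + D)*(16 + R))
(j(10, k(-5)) - 197) - 124 = ((128 + 8*10 + 16*1 + 1*10) - 197) - 124 = ((128 + 80 + 16 + 10) - 197) - 124 = (234 - 197) - 124 = 37 - 124 = -87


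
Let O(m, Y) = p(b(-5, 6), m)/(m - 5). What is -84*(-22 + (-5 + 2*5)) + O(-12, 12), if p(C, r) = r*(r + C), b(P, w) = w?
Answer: 24204/17 ≈ 1423.8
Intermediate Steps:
p(C, r) = r*(C + r)
O(m, Y) = m*(6 + m)/(-5 + m) (O(m, Y) = (m*(6 + m))/(m - 5) = (m*(6 + m))/(-5 + m) = m*(6 + m)/(-5 + m))
-84*(-22 + (-5 + 2*5)) + O(-12, 12) = -84*(-22 + (-5 + 2*5)) - 12*(6 - 12)/(-5 - 12) = -84*(-22 + (-5 + 10)) - 12*(-6)/(-17) = -84*(-22 + 5) - 12*(-1/17)*(-6) = -84*(-17) - 72/17 = 1428 - 72/17 = 24204/17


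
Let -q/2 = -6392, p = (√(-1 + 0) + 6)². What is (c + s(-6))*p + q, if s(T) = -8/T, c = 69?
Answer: 45737/3 + 844*I ≈ 15246.0 + 844.0*I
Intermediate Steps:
p = (6 + I)² (p = (√(-1) + 6)² = (I + 6)² = (6 + I)² ≈ 35.0 + 12.0*I)
q = 12784 (q = -2*(-6392) = 12784)
(c + s(-6))*p + q = (69 - 8/(-6))*(6 + I)² + 12784 = (69 - 8*(-⅙))*(6 + I)² + 12784 = (69 + 4/3)*(6 + I)² + 12784 = 211*(6 + I)²/3 + 12784 = 12784 + 211*(6 + I)²/3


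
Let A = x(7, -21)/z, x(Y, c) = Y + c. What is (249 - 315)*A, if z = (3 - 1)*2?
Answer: 231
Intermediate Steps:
z = 4 (z = 2*2 = 4)
A = -7/2 (A = (7 - 21)/4 = -14*¼ = -7/2 ≈ -3.5000)
(249 - 315)*A = (249 - 315)*(-7/2) = -66*(-7/2) = 231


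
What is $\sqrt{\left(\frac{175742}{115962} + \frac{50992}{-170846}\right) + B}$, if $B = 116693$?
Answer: $\frac{2 \sqrt{14605428562400392543398}}{707558709} \approx 341.61$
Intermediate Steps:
$\sqrt{\left(\frac{175742}{115962} + \frac{50992}{-170846}\right) + B} = \sqrt{\left(\frac{175742}{115962} + \frac{50992}{-170846}\right) + 116693} = \sqrt{\left(175742 \cdot \frac{1}{115962} + 50992 \left(- \frac{1}{170846}\right)\right) + 116693} = \sqrt{\left(\frac{12553}{8283} - \frac{25496}{85423}\right) + 116693} = \sqrt{\frac{861131551}{707558709} + 116693} = \sqrt{\frac{82568009560888}{707558709}} = \frac{2 \sqrt{14605428562400392543398}}{707558709}$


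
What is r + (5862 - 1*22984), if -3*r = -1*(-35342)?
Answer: -86708/3 ≈ -28903.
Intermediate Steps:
r = -35342/3 (r = -(-1)*(-35342)/3 = -⅓*35342 = -35342/3 ≈ -11781.)
r + (5862 - 1*22984) = -35342/3 + (5862 - 1*22984) = -35342/3 + (5862 - 22984) = -35342/3 - 17122 = -86708/3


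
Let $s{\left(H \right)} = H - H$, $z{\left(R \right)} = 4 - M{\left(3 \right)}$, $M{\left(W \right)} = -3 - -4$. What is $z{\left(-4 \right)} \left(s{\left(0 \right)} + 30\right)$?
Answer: $90$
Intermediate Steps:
$M{\left(W \right)} = 1$ ($M{\left(W \right)} = -3 + 4 = 1$)
$z{\left(R \right)} = 3$ ($z{\left(R \right)} = 4 - 1 = 3$)
$s{\left(H \right)} = 0$
$z{\left(-4 \right)} \left(s{\left(0 \right)} + 30\right) = 3 \left(0 + 30\right) = 3 \cdot 30 = 90$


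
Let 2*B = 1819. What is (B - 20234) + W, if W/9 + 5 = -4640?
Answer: -122259/2 ≈ -61130.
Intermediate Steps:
B = 1819/2 (B = (½)*1819 = 1819/2 ≈ 909.50)
W = -41805 (W = -45 + 9*(-4640) = -45 - 41760 = -41805)
(B - 20234) + W = (1819/2 - 20234) - 41805 = -38649/2 - 41805 = -122259/2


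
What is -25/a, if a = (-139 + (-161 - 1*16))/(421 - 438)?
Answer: -425/316 ≈ -1.3449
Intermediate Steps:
a = 316/17 (a = (-139 + (-161 - 16))/(-17) = (-139 - 177)*(-1/17) = -316*(-1/17) = 316/17 ≈ 18.588)
-25/a = -25/316/17 = -25*17/316 = -425/316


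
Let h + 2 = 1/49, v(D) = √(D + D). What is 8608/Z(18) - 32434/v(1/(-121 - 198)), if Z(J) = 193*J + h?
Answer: 421792/170129 + 16217*I*√638 ≈ 2.4792 + 4.0962e+5*I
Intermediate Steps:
v(D) = √2*√D (v(D) = √(2*D) = √2*√D)
h = -97/49 (h = -2 + 1/49 = -97/49 ≈ -1.9796)
Z(J) = -97/49 + 193*J (Z(J) = 193*J - 97/49 = -97/49 + 193*J)
8608/Z(18) - 32434/v(1/(-121 - 198)) = 8608/(-97/49 + 193*18) - 32434*(-I*√638/2) = 8608/(-97/49 + 3474) - 32434*(-I*√638/2) = 8608/(170129/49) - 32434*(-I*√638/2) = 8608*(49/170129) - 32434*(-I*√638/2) = 421792/170129 - 32434*(-I*√638/2) = 421792/170129 - (-16217)*I*√638 = 421792/170129 + 16217*I*√638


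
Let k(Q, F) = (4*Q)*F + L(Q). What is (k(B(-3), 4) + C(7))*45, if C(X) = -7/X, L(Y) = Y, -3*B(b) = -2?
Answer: 465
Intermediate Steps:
B(b) = 2/3 (B(b) = -1/3*(-2) = 2/3)
C(X) = -7/X
k(Q, F) = Q + 4*F*Q (k(Q, F) = (4*Q)*F + Q = 4*F*Q + Q = Q + 4*F*Q)
(k(B(-3), 4) + C(7))*45 = (2*(1 + 4*4)/3 - 7/7)*45 = (2*(1 + 16)/3 - 7*1/7)*45 = ((2/3)*17 - 1)*45 = (34/3 - 1)*45 = (31/3)*45 = 465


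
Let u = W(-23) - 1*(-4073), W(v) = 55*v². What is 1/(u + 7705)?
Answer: 1/40873 ≈ 2.4466e-5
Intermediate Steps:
u = 33168 (u = 55*(-23)² - 1*(-4073) = 55*529 + 4073 = 29095 + 4073 = 33168)
1/(u + 7705) = 1/(33168 + 7705) = 1/40873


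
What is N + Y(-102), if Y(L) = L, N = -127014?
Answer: -127116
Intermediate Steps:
N + Y(-102) = -127014 - 102 = -127116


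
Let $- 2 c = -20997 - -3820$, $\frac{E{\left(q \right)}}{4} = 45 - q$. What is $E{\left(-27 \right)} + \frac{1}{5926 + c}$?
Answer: $\frac{8360354}{29029} \approx 288.0$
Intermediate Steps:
$E{\left(q \right)} = 180 - 4 q$ ($E{\left(q \right)} = 4 \left(45 - q\right) = 180 - 4 q$)
$c = \frac{17177}{2}$ ($c = - \frac{-20997 - -3820}{2} = - \frac{-20997 + 3820}{2} = \left(- \frac{1}{2}\right) \left(-17177\right) = \frac{17177}{2} \approx 8588.5$)
$E{\left(-27 \right)} + \frac{1}{5926 + c} = \left(180 - -108\right) + \frac{1}{5926 + \frac{17177}{2}} = \left(180 + 108\right) + \frac{1}{\frac{29029}{2}} = 288 + \frac{2}{29029} = \frac{8360354}{29029}$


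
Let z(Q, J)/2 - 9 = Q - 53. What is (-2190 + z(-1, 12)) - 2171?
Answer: -4451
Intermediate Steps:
z(Q, J) = -88 + 2*Q (z(Q, J) = 18 + 2*(Q - 53) = 18 + 2*(-53 + Q) = 18 + (-106 + 2*Q) = -88 + 2*Q)
(-2190 + z(-1, 12)) - 2171 = (-2190 + (-88 + 2*(-1))) - 2171 = (-2190 + (-88 - 2)) - 2171 = (-2190 - 90) - 2171 = -2280 - 2171 = -4451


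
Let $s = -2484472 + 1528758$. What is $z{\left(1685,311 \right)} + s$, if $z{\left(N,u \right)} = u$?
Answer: $-955403$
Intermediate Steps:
$s = -955714$
$z{\left(1685,311 \right)} + s = 311 - 955714 = -955403$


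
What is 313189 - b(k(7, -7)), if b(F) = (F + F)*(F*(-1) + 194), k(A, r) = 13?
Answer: 308483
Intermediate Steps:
b(F) = 2*F*(194 - F) (b(F) = (2*F)*(-F + 194) = (2*F)*(194 - F) = 2*F*(194 - F))
313189 - b(k(7, -7)) = 313189 - 2*13*(194 - 1*13) = 313189 - 2*13*(194 - 13) = 313189 - 2*13*181 = 313189 - 1*4706 = 313189 - 4706 = 308483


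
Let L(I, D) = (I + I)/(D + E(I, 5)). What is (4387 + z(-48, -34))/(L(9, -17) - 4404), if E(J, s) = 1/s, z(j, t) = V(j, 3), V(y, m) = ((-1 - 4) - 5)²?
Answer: -62818/61671 ≈ -1.0186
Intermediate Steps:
V(y, m) = 100 (V(y, m) = (-5 - 5)² = (-10)² = 100)
z(j, t) = 100
L(I, D) = 2*I/(⅕ + D) (L(I, D) = (I + I)/(D + 1/5) = (2*I)/(D + ⅕) = (2*I)/(⅕ + D) = 2*I/(⅕ + D))
(4387 + z(-48, -34))/(L(9, -17) - 4404) = (4387 + 100)/(10*9/(1 + 5*(-17)) - 4404) = 4487/(10*9/(1 - 85) - 4404) = 4487/(10*9/(-84) - 4404) = 4487/(10*9*(-1/84) - 4404) = 4487/(-15/14 - 4404) = 4487/(-61671/14) = 4487*(-14/61671) = -62818/61671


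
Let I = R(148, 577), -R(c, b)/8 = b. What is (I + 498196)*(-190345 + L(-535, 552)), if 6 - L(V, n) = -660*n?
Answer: 85873541980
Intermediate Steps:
R(c, b) = -8*b
L(V, n) = 6 + 660*n (L(V, n) = 6 - (-660)*n = 6 + 660*n)
I = -4616 (I = -8*577 = -4616)
(I + 498196)*(-190345 + L(-535, 552)) = (-4616 + 498196)*(-190345 + (6 + 660*552)) = 493580*(-190345 + (6 + 364320)) = 493580*(-190345 + 364326) = 493580*173981 = 85873541980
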